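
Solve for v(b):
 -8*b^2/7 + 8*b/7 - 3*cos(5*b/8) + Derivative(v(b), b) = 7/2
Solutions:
 v(b) = C1 + 8*b^3/21 - 4*b^2/7 + 7*b/2 + 24*sin(5*b/8)/5


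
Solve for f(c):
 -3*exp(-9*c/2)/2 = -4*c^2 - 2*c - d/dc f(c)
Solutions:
 f(c) = C1 - 4*c^3/3 - c^2 - exp(-9*c/2)/3


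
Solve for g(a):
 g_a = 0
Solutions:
 g(a) = C1


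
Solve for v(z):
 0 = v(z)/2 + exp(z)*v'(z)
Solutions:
 v(z) = C1*exp(exp(-z)/2)


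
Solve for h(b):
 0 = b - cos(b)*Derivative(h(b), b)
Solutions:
 h(b) = C1 + Integral(b/cos(b), b)


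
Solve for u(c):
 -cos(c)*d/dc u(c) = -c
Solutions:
 u(c) = C1 + Integral(c/cos(c), c)


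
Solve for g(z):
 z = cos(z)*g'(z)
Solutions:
 g(z) = C1 + Integral(z/cos(z), z)


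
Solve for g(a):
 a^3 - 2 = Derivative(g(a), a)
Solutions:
 g(a) = C1 + a^4/4 - 2*a


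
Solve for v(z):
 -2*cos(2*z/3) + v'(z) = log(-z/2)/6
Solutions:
 v(z) = C1 + z*log(-z)/6 - z/6 - z*log(2)/6 + 3*sin(2*z/3)


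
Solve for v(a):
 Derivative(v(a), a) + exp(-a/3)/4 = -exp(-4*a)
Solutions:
 v(a) = C1 + exp(-4*a)/4 + 3*exp(-a/3)/4


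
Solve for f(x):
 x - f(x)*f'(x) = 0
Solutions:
 f(x) = -sqrt(C1 + x^2)
 f(x) = sqrt(C1 + x^2)


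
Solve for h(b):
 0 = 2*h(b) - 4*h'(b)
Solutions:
 h(b) = C1*exp(b/2)


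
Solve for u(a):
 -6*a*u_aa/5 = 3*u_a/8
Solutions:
 u(a) = C1 + C2*a^(11/16)


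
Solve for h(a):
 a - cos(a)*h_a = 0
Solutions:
 h(a) = C1 + Integral(a/cos(a), a)


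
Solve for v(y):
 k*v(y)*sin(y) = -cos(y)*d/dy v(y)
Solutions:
 v(y) = C1*exp(k*log(cos(y)))


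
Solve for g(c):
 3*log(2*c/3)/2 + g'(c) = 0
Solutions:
 g(c) = C1 - 3*c*log(c)/2 - 3*c*log(2)/2 + 3*c/2 + 3*c*log(3)/2


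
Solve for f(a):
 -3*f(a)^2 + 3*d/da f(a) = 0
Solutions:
 f(a) = -1/(C1 + a)


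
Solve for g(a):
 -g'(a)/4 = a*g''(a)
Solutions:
 g(a) = C1 + C2*a^(3/4)


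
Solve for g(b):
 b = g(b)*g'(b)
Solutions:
 g(b) = -sqrt(C1 + b^2)
 g(b) = sqrt(C1 + b^2)


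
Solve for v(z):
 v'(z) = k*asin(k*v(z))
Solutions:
 Integral(1/asin(_y*k), (_y, v(z))) = C1 + k*z


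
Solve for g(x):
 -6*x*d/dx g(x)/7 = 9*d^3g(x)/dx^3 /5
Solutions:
 g(x) = C1 + Integral(C2*airyai(-10^(1/3)*21^(2/3)*x/21) + C3*airybi(-10^(1/3)*21^(2/3)*x/21), x)


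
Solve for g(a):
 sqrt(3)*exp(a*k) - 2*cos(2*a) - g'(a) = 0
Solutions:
 g(a) = C1 - sin(2*a) + sqrt(3)*exp(a*k)/k


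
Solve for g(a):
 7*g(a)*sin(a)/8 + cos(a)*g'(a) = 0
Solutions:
 g(a) = C1*cos(a)^(7/8)


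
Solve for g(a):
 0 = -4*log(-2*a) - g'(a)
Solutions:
 g(a) = C1 - 4*a*log(-a) + 4*a*(1 - log(2))


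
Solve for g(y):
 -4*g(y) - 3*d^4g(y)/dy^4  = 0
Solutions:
 g(y) = (C1*sin(3^(3/4)*y/3) + C2*cos(3^(3/4)*y/3))*exp(-3^(3/4)*y/3) + (C3*sin(3^(3/4)*y/3) + C4*cos(3^(3/4)*y/3))*exp(3^(3/4)*y/3)


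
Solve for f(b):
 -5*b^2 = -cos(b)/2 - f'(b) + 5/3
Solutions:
 f(b) = C1 + 5*b^3/3 + 5*b/3 - sin(b)/2


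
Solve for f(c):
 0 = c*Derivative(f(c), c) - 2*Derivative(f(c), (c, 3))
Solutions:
 f(c) = C1 + Integral(C2*airyai(2^(2/3)*c/2) + C3*airybi(2^(2/3)*c/2), c)


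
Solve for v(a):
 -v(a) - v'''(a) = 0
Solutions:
 v(a) = C3*exp(-a) + (C1*sin(sqrt(3)*a/2) + C2*cos(sqrt(3)*a/2))*exp(a/2)


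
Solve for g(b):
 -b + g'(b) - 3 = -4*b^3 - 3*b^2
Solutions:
 g(b) = C1 - b^4 - b^3 + b^2/2 + 3*b


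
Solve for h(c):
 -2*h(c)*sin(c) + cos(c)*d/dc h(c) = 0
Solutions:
 h(c) = C1/cos(c)^2


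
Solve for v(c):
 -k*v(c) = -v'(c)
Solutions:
 v(c) = C1*exp(c*k)


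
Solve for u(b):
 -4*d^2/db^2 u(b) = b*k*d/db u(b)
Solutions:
 u(b) = Piecewise((-sqrt(2)*sqrt(pi)*C1*erf(sqrt(2)*b*sqrt(k)/4)/sqrt(k) - C2, (k > 0) | (k < 0)), (-C1*b - C2, True))


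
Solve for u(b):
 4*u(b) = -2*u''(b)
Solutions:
 u(b) = C1*sin(sqrt(2)*b) + C2*cos(sqrt(2)*b)


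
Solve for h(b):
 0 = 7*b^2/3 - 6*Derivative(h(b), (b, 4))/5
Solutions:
 h(b) = C1 + C2*b + C3*b^2 + C4*b^3 + 7*b^6/1296


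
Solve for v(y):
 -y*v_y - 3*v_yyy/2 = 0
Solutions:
 v(y) = C1 + Integral(C2*airyai(-2^(1/3)*3^(2/3)*y/3) + C3*airybi(-2^(1/3)*3^(2/3)*y/3), y)


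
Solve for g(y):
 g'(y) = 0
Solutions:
 g(y) = C1


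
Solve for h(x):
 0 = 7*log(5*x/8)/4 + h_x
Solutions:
 h(x) = C1 - 7*x*log(x)/4 - 7*x*log(5)/4 + 7*x/4 + 21*x*log(2)/4


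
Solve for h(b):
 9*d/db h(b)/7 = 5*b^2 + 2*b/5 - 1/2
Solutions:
 h(b) = C1 + 35*b^3/27 + 7*b^2/45 - 7*b/18


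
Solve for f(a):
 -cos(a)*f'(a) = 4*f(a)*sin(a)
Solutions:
 f(a) = C1*cos(a)^4


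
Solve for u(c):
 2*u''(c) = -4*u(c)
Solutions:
 u(c) = C1*sin(sqrt(2)*c) + C2*cos(sqrt(2)*c)


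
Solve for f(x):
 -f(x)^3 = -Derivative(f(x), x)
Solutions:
 f(x) = -sqrt(2)*sqrt(-1/(C1 + x))/2
 f(x) = sqrt(2)*sqrt(-1/(C1 + x))/2


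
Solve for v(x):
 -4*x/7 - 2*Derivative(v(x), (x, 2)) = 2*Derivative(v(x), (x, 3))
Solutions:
 v(x) = C1 + C2*x + C3*exp(-x) - x^3/21 + x^2/7


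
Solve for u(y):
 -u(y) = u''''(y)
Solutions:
 u(y) = (C1*sin(sqrt(2)*y/2) + C2*cos(sqrt(2)*y/2))*exp(-sqrt(2)*y/2) + (C3*sin(sqrt(2)*y/2) + C4*cos(sqrt(2)*y/2))*exp(sqrt(2)*y/2)


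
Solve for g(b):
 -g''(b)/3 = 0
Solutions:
 g(b) = C1 + C2*b


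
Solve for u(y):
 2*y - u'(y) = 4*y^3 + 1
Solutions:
 u(y) = C1 - y^4 + y^2 - y


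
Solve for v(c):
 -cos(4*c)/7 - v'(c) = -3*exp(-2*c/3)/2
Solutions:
 v(c) = C1 - sin(4*c)/28 - 9*exp(-2*c/3)/4


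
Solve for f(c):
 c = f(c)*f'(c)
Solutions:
 f(c) = -sqrt(C1 + c^2)
 f(c) = sqrt(C1 + c^2)


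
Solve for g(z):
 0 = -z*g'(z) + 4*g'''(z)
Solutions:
 g(z) = C1 + Integral(C2*airyai(2^(1/3)*z/2) + C3*airybi(2^(1/3)*z/2), z)


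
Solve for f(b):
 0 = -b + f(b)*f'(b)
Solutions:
 f(b) = -sqrt(C1 + b^2)
 f(b) = sqrt(C1 + b^2)


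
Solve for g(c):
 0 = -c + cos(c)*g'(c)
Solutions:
 g(c) = C1 + Integral(c/cos(c), c)


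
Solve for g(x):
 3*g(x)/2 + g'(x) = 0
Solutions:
 g(x) = C1*exp(-3*x/2)


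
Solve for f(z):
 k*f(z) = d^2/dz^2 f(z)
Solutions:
 f(z) = C1*exp(-sqrt(k)*z) + C2*exp(sqrt(k)*z)


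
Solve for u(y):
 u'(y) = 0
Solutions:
 u(y) = C1


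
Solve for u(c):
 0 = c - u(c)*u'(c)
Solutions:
 u(c) = -sqrt(C1 + c^2)
 u(c) = sqrt(C1 + c^2)


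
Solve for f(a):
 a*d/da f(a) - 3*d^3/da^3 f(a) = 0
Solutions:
 f(a) = C1 + Integral(C2*airyai(3^(2/3)*a/3) + C3*airybi(3^(2/3)*a/3), a)


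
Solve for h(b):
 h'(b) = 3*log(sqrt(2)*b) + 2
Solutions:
 h(b) = C1 + 3*b*log(b) - b + 3*b*log(2)/2


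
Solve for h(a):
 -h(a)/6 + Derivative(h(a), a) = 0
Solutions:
 h(a) = C1*exp(a/6)


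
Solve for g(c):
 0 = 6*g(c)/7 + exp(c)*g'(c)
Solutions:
 g(c) = C1*exp(6*exp(-c)/7)


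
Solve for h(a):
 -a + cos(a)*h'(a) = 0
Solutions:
 h(a) = C1 + Integral(a/cos(a), a)


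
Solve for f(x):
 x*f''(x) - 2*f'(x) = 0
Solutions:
 f(x) = C1 + C2*x^3


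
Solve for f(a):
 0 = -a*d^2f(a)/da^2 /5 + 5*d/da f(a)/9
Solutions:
 f(a) = C1 + C2*a^(34/9)


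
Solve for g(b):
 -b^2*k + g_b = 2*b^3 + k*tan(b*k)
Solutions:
 g(b) = C1 + b^4/2 + b^3*k/3 + k*Piecewise((-log(cos(b*k))/k, Ne(k, 0)), (0, True))


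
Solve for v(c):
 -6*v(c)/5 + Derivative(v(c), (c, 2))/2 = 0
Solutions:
 v(c) = C1*exp(-2*sqrt(15)*c/5) + C2*exp(2*sqrt(15)*c/5)


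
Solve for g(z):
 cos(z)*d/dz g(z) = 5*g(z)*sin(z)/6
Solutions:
 g(z) = C1/cos(z)^(5/6)


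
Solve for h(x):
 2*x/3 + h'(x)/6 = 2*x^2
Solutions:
 h(x) = C1 + 4*x^3 - 2*x^2


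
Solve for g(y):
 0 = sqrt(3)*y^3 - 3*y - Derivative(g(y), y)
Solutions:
 g(y) = C1 + sqrt(3)*y^4/4 - 3*y^2/2


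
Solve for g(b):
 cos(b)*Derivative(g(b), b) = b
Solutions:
 g(b) = C1 + Integral(b/cos(b), b)


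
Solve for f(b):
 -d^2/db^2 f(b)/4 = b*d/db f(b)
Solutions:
 f(b) = C1 + C2*erf(sqrt(2)*b)


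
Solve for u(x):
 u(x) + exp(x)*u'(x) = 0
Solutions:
 u(x) = C1*exp(exp(-x))


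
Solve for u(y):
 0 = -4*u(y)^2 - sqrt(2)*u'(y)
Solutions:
 u(y) = 1/(C1 + 2*sqrt(2)*y)


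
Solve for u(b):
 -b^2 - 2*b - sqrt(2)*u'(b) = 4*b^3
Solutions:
 u(b) = C1 - sqrt(2)*b^4/2 - sqrt(2)*b^3/6 - sqrt(2)*b^2/2


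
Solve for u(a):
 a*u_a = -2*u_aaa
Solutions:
 u(a) = C1 + Integral(C2*airyai(-2^(2/3)*a/2) + C3*airybi(-2^(2/3)*a/2), a)


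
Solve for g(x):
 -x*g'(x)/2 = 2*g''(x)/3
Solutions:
 g(x) = C1 + C2*erf(sqrt(6)*x/4)


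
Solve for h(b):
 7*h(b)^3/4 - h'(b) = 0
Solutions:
 h(b) = -sqrt(2)*sqrt(-1/(C1 + 7*b))
 h(b) = sqrt(2)*sqrt(-1/(C1 + 7*b))


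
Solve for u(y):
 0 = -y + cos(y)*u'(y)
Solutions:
 u(y) = C1 + Integral(y/cos(y), y)


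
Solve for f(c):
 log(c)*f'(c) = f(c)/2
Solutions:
 f(c) = C1*exp(li(c)/2)


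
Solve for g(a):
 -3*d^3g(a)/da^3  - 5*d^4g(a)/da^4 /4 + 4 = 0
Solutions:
 g(a) = C1 + C2*a + C3*a^2 + C4*exp(-12*a/5) + 2*a^3/9


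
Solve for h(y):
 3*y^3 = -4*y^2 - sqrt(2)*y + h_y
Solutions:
 h(y) = C1 + 3*y^4/4 + 4*y^3/3 + sqrt(2)*y^2/2


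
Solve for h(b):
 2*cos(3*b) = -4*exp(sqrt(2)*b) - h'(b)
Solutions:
 h(b) = C1 - 2*sqrt(2)*exp(sqrt(2)*b) - 2*sin(3*b)/3


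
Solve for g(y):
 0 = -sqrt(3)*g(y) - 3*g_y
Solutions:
 g(y) = C1*exp(-sqrt(3)*y/3)


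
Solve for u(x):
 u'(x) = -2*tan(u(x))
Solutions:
 u(x) = pi - asin(C1*exp(-2*x))
 u(x) = asin(C1*exp(-2*x))


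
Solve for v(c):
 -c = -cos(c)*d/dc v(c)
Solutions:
 v(c) = C1 + Integral(c/cos(c), c)


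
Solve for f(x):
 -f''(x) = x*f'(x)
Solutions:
 f(x) = C1 + C2*erf(sqrt(2)*x/2)


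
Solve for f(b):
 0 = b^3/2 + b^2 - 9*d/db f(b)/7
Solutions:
 f(b) = C1 + 7*b^4/72 + 7*b^3/27


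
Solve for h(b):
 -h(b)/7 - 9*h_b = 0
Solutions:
 h(b) = C1*exp(-b/63)


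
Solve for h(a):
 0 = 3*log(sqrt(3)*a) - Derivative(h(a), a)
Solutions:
 h(a) = C1 + 3*a*log(a) - 3*a + 3*a*log(3)/2


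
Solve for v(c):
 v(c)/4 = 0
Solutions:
 v(c) = 0


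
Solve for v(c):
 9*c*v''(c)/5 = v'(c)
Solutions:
 v(c) = C1 + C2*c^(14/9)


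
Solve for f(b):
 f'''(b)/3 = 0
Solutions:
 f(b) = C1 + C2*b + C3*b^2


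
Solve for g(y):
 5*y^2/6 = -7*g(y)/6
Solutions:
 g(y) = -5*y^2/7


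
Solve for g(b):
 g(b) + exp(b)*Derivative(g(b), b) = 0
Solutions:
 g(b) = C1*exp(exp(-b))


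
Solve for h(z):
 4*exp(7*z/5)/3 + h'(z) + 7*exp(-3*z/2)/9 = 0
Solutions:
 h(z) = C1 - 20*exp(7*z/5)/21 + 14*exp(-3*z/2)/27


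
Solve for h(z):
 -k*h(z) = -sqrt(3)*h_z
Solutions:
 h(z) = C1*exp(sqrt(3)*k*z/3)


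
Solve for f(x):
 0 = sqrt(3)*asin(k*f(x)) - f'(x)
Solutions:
 Integral(1/asin(_y*k), (_y, f(x))) = C1 + sqrt(3)*x


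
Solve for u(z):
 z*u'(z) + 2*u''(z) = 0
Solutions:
 u(z) = C1 + C2*erf(z/2)


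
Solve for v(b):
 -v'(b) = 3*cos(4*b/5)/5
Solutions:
 v(b) = C1 - 3*sin(4*b/5)/4


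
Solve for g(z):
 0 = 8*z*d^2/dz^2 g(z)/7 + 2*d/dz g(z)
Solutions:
 g(z) = C1 + C2/z^(3/4)


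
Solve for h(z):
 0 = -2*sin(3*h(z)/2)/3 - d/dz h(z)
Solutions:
 h(z) = -2*acos((-C1 - exp(2*z))/(C1 - exp(2*z)))/3 + 4*pi/3
 h(z) = 2*acos((-C1 - exp(2*z))/(C1 - exp(2*z)))/3


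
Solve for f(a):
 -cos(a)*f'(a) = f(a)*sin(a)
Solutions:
 f(a) = C1*cos(a)


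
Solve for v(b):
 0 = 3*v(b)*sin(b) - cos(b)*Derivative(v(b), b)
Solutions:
 v(b) = C1/cos(b)^3


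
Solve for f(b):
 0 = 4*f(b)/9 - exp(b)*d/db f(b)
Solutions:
 f(b) = C1*exp(-4*exp(-b)/9)


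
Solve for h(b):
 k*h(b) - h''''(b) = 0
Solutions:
 h(b) = C1*exp(-b*k^(1/4)) + C2*exp(b*k^(1/4)) + C3*exp(-I*b*k^(1/4)) + C4*exp(I*b*k^(1/4))


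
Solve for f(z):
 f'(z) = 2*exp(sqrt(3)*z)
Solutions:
 f(z) = C1 + 2*sqrt(3)*exp(sqrt(3)*z)/3


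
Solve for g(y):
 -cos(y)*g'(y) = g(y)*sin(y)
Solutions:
 g(y) = C1*cos(y)


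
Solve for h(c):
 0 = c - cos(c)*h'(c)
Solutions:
 h(c) = C1 + Integral(c/cos(c), c)


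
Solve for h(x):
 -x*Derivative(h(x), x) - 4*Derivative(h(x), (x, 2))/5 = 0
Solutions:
 h(x) = C1 + C2*erf(sqrt(10)*x/4)


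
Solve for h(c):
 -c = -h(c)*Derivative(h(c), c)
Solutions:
 h(c) = -sqrt(C1 + c^2)
 h(c) = sqrt(C1 + c^2)


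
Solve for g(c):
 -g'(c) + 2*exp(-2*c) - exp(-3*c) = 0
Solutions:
 g(c) = C1 - exp(-2*c) + exp(-3*c)/3


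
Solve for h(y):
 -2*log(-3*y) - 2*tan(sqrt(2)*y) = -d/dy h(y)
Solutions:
 h(y) = C1 + 2*y*log(-y) - 2*y + 2*y*log(3) - sqrt(2)*log(cos(sqrt(2)*y))


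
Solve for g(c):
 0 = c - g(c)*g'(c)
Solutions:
 g(c) = -sqrt(C1 + c^2)
 g(c) = sqrt(C1 + c^2)


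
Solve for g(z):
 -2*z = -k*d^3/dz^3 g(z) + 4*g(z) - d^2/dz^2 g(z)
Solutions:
 g(z) = C1*exp(-z*((sqrt(((-54 + k^(-2))^2 - 1/k^4)/k^2) - 54/k + k^(-3))^(1/3) + 1/k + 1/(k^2*(sqrt(((-54 + k^(-2))^2 - 1/k^4)/k^2) - 54/k + k^(-3))^(1/3)))/3) + C2*exp(z*((sqrt(((-54 + k^(-2))^2 - 1/k^4)/k^2) - 54/k + k^(-3))^(1/3) - sqrt(3)*I*(sqrt(((-54 + k^(-2))^2 - 1/k^4)/k^2) - 54/k + k^(-3))^(1/3) - 2/k - 4/(k^2*(-1 + sqrt(3)*I)*(sqrt(((-54 + k^(-2))^2 - 1/k^4)/k^2) - 54/k + k^(-3))^(1/3)))/6) + C3*exp(z*((sqrt(((-54 + k^(-2))^2 - 1/k^4)/k^2) - 54/k + k^(-3))^(1/3) + sqrt(3)*I*(sqrt(((-54 + k^(-2))^2 - 1/k^4)/k^2) - 54/k + k^(-3))^(1/3) - 2/k + 4/(k^2*(1 + sqrt(3)*I)*(sqrt(((-54 + k^(-2))^2 - 1/k^4)/k^2) - 54/k + k^(-3))^(1/3)))/6) - z/2


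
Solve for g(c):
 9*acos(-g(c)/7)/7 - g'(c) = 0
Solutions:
 Integral(1/acos(-_y/7), (_y, g(c))) = C1 + 9*c/7


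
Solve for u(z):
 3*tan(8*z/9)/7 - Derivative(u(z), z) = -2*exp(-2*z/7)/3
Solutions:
 u(z) = C1 + 27*log(tan(8*z/9)^2 + 1)/112 - 7*exp(-2*z/7)/3


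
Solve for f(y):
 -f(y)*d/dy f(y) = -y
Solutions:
 f(y) = -sqrt(C1 + y^2)
 f(y) = sqrt(C1 + y^2)


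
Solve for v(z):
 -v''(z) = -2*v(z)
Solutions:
 v(z) = C1*exp(-sqrt(2)*z) + C2*exp(sqrt(2)*z)


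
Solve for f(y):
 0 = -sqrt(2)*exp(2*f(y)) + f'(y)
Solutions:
 f(y) = log(-sqrt(-1/(C1 + sqrt(2)*y))) - log(2)/2
 f(y) = log(-1/(C1 + sqrt(2)*y))/2 - log(2)/2


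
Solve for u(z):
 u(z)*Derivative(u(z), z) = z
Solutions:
 u(z) = -sqrt(C1 + z^2)
 u(z) = sqrt(C1 + z^2)


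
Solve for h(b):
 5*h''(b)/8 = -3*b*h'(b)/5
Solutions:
 h(b) = C1 + C2*erf(2*sqrt(3)*b/5)


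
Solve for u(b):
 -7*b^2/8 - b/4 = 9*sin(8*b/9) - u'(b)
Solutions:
 u(b) = C1 + 7*b^3/24 + b^2/8 - 81*cos(8*b/9)/8


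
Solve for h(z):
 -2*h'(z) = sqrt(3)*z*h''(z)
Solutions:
 h(z) = C1 + C2*z^(1 - 2*sqrt(3)/3)


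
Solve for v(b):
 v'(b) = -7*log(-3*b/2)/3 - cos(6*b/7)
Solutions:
 v(b) = C1 - 7*b*log(-b)/3 - 7*b*log(3)/3 + 7*b*log(2)/3 + 7*b/3 - 7*sin(6*b/7)/6


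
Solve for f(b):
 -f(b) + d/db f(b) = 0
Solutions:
 f(b) = C1*exp(b)


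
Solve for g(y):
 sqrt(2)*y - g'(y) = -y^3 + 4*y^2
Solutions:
 g(y) = C1 + y^4/4 - 4*y^3/3 + sqrt(2)*y^2/2


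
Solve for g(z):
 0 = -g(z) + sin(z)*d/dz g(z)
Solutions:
 g(z) = C1*sqrt(cos(z) - 1)/sqrt(cos(z) + 1)


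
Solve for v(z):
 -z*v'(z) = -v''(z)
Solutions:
 v(z) = C1 + C2*erfi(sqrt(2)*z/2)


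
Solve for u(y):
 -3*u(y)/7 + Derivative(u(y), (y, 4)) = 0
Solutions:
 u(y) = C1*exp(-3^(1/4)*7^(3/4)*y/7) + C2*exp(3^(1/4)*7^(3/4)*y/7) + C3*sin(3^(1/4)*7^(3/4)*y/7) + C4*cos(3^(1/4)*7^(3/4)*y/7)


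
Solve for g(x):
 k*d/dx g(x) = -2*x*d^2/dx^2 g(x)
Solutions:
 g(x) = C1 + x^(1 - re(k)/2)*(C2*sin(log(x)*Abs(im(k))/2) + C3*cos(log(x)*im(k)/2))


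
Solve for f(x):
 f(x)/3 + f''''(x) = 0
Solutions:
 f(x) = (C1*sin(sqrt(2)*3^(3/4)*x/6) + C2*cos(sqrt(2)*3^(3/4)*x/6))*exp(-sqrt(2)*3^(3/4)*x/6) + (C3*sin(sqrt(2)*3^(3/4)*x/6) + C4*cos(sqrt(2)*3^(3/4)*x/6))*exp(sqrt(2)*3^(3/4)*x/6)


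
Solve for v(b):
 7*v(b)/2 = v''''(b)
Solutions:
 v(b) = C1*exp(-2^(3/4)*7^(1/4)*b/2) + C2*exp(2^(3/4)*7^(1/4)*b/2) + C3*sin(2^(3/4)*7^(1/4)*b/2) + C4*cos(2^(3/4)*7^(1/4)*b/2)


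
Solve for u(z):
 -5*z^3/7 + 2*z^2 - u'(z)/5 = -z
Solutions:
 u(z) = C1 - 25*z^4/28 + 10*z^3/3 + 5*z^2/2


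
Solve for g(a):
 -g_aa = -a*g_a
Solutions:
 g(a) = C1 + C2*erfi(sqrt(2)*a/2)


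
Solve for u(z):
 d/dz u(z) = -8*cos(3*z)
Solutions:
 u(z) = C1 - 8*sin(3*z)/3


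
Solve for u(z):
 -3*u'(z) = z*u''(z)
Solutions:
 u(z) = C1 + C2/z^2


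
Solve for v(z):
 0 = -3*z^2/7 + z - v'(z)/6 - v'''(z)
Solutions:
 v(z) = C1 + C2*sin(sqrt(6)*z/6) + C3*cos(sqrt(6)*z/6) - 6*z^3/7 + 3*z^2 + 216*z/7


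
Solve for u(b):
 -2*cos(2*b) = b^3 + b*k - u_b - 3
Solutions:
 u(b) = C1 + b^4/4 + b^2*k/2 - 3*b + sin(2*b)


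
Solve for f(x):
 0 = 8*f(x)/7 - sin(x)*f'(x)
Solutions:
 f(x) = C1*(cos(x) - 1)^(4/7)/(cos(x) + 1)^(4/7)


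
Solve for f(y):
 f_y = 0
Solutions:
 f(y) = C1


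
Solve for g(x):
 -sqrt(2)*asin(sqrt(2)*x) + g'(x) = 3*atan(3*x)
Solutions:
 g(x) = C1 + 3*x*atan(3*x) + sqrt(2)*(x*asin(sqrt(2)*x) + sqrt(2)*sqrt(1 - 2*x^2)/2) - log(9*x^2 + 1)/2


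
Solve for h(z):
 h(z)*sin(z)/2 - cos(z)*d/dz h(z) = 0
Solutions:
 h(z) = C1/sqrt(cos(z))


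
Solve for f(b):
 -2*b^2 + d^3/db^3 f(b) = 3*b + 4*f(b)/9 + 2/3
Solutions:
 f(b) = C3*exp(2^(2/3)*3^(1/3)*b/3) - 9*b^2/2 - 27*b/4 + (C1*sin(2^(2/3)*3^(5/6)*b/6) + C2*cos(2^(2/3)*3^(5/6)*b/6))*exp(-2^(2/3)*3^(1/3)*b/6) - 3/2


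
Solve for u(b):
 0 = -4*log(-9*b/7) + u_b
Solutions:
 u(b) = C1 + 4*b*log(-b) + 4*b*(-log(7) - 1 + 2*log(3))


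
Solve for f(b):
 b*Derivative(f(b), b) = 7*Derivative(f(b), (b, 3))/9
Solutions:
 f(b) = C1 + Integral(C2*airyai(21^(2/3)*b/7) + C3*airybi(21^(2/3)*b/7), b)


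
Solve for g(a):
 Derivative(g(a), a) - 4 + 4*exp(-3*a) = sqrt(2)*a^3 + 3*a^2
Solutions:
 g(a) = C1 + sqrt(2)*a^4/4 + a^3 + 4*a + 4*exp(-3*a)/3


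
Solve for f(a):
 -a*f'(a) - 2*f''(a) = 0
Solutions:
 f(a) = C1 + C2*erf(a/2)


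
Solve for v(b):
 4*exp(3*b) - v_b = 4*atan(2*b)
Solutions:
 v(b) = C1 - 4*b*atan(2*b) + 4*exp(3*b)/3 + log(4*b^2 + 1)


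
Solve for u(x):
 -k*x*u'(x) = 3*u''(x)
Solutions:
 u(x) = Piecewise((-sqrt(6)*sqrt(pi)*C1*erf(sqrt(6)*sqrt(k)*x/6)/(2*sqrt(k)) - C2, (k > 0) | (k < 0)), (-C1*x - C2, True))


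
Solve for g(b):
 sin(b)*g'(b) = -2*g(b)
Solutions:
 g(b) = C1*(cos(b) + 1)/(cos(b) - 1)


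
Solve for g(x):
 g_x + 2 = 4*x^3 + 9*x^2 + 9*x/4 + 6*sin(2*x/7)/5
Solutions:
 g(x) = C1 + x^4 + 3*x^3 + 9*x^2/8 - 2*x - 21*cos(2*x/7)/5


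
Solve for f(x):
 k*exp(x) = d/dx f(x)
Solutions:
 f(x) = C1 + k*exp(x)


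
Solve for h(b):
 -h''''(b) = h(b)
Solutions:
 h(b) = (C1*sin(sqrt(2)*b/2) + C2*cos(sqrt(2)*b/2))*exp(-sqrt(2)*b/2) + (C3*sin(sqrt(2)*b/2) + C4*cos(sqrt(2)*b/2))*exp(sqrt(2)*b/2)


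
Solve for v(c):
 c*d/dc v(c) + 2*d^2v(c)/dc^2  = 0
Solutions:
 v(c) = C1 + C2*erf(c/2)


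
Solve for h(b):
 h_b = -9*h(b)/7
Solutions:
 h(b) = C1*exp(-9*b/7)


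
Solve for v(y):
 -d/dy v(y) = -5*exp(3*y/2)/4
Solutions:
 v(y) = C1 + 5*exp(3*y/2)/6


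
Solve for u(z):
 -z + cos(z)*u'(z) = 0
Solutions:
 u(z) = C1 + Integral(z/cos(z), z)


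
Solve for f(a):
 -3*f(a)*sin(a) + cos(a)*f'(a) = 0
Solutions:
 f(a) = C1/cos(a)^3


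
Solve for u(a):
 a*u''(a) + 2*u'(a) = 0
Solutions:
 u(a) = C1 + C2/a


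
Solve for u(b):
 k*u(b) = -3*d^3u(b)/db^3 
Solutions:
 u(b) = C1*exp(3^(2/3)*b*(-k)^(1/3)/3) + C2*exp(b*(-k)^(1/3)*(-3^(2/3) + 3*3^(1/6)*I)/6) + C3*exp(-b*(-k)^(1/3)*(3^(2/3) + 3*3^(1/6)*I)/6)


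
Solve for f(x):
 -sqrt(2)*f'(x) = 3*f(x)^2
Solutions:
 f(x) = 2/(C1 + 3*sqrt(2)*x)


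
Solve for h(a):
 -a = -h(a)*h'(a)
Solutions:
 h(a) = -sqrt(C1 + a^2)
 h(a) = sqrt(C1 + a^2)


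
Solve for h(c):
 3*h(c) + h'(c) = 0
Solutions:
 h(c) = C1*exp(-3*c)


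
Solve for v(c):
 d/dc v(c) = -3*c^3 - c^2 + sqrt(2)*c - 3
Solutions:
 v(c) = C1 - 3*c^4/4 - c^3/3 + sqrt(2)*c^2/2 - 3*c


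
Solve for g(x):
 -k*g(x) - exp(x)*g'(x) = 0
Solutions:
 g(x) = C1*exp(k*exp(-x))


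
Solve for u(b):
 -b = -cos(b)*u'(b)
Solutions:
 u(b) = C1 + Integral(b/cos(b), b)


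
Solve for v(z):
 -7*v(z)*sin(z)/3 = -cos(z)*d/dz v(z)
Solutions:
 v(z) = C1/cos(z)^(7/3)


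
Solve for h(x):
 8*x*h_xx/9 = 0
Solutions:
 h(x) = C1 + C2*x


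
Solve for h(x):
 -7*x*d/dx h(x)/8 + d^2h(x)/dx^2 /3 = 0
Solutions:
 h(x) = C1 + C2*erfi(sqrt(21)*x/4)


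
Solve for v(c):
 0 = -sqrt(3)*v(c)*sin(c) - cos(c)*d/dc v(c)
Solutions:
 v(c) = C1*cos(c)^(sqrt(3))


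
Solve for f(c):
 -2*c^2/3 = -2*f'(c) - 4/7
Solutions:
 f(c) = C1 + c^3/9 - 2*c/7


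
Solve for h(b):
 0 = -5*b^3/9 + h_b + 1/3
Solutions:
 h(b) = C1 + 5*b^4/36 - b/3


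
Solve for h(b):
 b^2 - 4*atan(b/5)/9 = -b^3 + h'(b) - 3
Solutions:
 h(b) = C1 + b^4/4 + b^3/3 - 4*b*atan(b/5)/9 + 3*b + 10*log(b^2 + 25)/9


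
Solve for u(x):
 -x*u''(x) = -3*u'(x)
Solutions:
 u(x) = C1 + C2*x^4


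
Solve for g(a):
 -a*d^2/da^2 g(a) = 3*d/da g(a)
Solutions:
 g(a) = C1 + C2/a^2


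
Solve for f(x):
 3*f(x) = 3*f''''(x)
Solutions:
 f(x) = C1*exp(-x) + C2*exp(x) + C3*sin(x) + C4*cos(x)


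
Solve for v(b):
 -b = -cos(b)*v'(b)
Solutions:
 v(b) = C1 + Integral(b/cos(b), b)


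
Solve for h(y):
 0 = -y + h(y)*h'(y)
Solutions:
 h(y) = -sqrt(C1 + y^2)
 h(y) = sqrt(C1 + y^2)


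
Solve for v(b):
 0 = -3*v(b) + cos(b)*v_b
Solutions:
 v(b) = C1*(sin(b) + 1)^(3/2)/(sin(b) - 1)^(3/2)


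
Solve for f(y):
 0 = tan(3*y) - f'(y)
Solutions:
 f(y) = C1 - log(cos(3*y))/3


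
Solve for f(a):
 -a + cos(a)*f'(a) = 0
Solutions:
 f(a) = C1 + Integral(a/cos(a), a)


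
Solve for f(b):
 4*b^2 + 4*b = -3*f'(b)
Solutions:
 f(b) = C1 - 4*b^3/9 - 2*b^2/3


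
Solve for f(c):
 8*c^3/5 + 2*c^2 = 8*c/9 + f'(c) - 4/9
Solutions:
 f(c) = C1 + 2*c^4/5 + 2*c^3/3 - 4*c^2/9 + 4*c/9


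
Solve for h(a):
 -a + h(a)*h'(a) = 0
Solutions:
 h(a) = -sqrt(C1 + a^2)
 h(a) = sqrt(C1 + a^2)


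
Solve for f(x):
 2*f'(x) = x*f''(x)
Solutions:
 f(x) = C1 + C2*x^3


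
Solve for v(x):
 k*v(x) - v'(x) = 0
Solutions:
 v(x) = C1*exp(k*x)


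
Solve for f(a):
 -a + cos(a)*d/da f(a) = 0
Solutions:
 f(a) = C1 + Integral(a/cos(a), a)


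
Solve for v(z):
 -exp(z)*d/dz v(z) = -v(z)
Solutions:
 v(z) = C1*exp(-exp(-z))


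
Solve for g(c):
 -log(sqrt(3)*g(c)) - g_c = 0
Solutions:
 2*Integral(1/(2*log(_y) + log(3)), (_y, g(c))) = C1 - c


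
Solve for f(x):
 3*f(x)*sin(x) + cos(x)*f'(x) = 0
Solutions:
 f(x) = C1*cos(x)^3


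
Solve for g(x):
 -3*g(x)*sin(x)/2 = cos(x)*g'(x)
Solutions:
 g(x) = C1*cos(x)^(3/2)


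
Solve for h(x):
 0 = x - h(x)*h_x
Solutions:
 h(x) = -sqrt(C1 + x^2)
 h(x) = sqrt(C1 + x^2)


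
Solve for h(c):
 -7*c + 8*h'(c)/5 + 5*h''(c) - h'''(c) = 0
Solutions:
 h(c) = C1 + C2*exp(c*(25 - sqrt(785))/10) + C3*exp(c*(25 + sqrt(785))/10) + 35*c^2/16 - 875*c/64


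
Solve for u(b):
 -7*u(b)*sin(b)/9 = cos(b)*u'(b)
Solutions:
 u(b) = C1*cos(b)^(7/9)


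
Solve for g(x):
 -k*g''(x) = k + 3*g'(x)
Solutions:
 g(x) = C1 + C2*exp(-3*x/k) - k*x/3


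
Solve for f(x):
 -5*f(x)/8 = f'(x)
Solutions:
 f(x) = C1*exp(-5*x/8)


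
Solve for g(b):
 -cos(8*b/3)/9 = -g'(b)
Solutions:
 g(b) = C1 + sin(8*b/3)/24


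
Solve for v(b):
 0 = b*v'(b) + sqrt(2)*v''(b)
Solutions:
 v(b) = C1 + C2*erf(2^(1/4)*b/2)


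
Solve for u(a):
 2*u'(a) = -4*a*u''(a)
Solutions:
 u(a) = C1 + C2*sqrt(a)


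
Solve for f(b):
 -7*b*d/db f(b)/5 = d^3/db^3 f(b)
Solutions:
 f(b) = C1 + Integral(C2*airyai(-5^(2/3)*7^(1/3)*b/5) + C3*airybi(-5^(2/3)*7^(1/3)*b/5), b)


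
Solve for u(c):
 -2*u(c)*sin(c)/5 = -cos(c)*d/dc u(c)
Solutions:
 u(c) = C1/cos(c)^(2/5)


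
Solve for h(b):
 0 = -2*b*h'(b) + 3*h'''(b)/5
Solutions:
 h(b) = C1 + Integral(C2*airyai(10^(1/3)*3^(2/3)*b/3) + C3*airybi(10^(1/3)*3^(2/3)*b/3), b)


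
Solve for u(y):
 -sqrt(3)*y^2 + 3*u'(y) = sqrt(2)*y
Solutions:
 u(y) = C1 + sqrt(3)*y^3/9 + sqrt(2)*y^2/6


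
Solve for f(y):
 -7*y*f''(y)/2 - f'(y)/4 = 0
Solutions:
 f(y) = C1 + C2*y^(13/14)


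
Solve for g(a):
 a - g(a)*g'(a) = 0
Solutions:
 g(a) = -sqrt(C1 + a^2)
 g(a) = sqrt(C1 + a^2)


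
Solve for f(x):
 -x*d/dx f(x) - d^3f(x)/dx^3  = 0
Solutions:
 f(x) = C1 + Integral(C2*airyai(-x) + C3*airybi(-x), x)


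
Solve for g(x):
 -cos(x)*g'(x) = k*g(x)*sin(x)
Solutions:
 g(x) = C1*exp(k*log(cos(x)))


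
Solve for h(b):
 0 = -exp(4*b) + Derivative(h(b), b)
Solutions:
 h(b) = C1 + exp(4*b)/4


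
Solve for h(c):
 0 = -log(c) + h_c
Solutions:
 h(c) = C1 + c*log(c) - c


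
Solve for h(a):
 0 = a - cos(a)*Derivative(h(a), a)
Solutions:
 h(a) = C1 + Integral(a/cos(a), a)


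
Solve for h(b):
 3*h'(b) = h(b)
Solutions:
 h(b) = C1*exp(b/3)


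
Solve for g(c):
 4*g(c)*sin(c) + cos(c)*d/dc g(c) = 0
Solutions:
 g(c) = C1*cos(c)^4


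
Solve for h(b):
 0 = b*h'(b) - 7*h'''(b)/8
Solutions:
 h(b) = C1 + Integral(C2*airyai(2*7^(2/3)*b/7) + C3*airybi(2*7^(2/3)*b/7), b)


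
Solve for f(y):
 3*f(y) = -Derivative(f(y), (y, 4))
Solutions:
 f(y) = (C1*sin(sqrt(2)*3^(1/4)*y/2) + C2*cos(sqrt(2)*3^(1/4)*y/2))*exp(-sqrt(2)*3^(1/4)*y/2) + (C3*sin(sqrt(2)*3^(1/4)*y/2) + C4*cos(sqrt(2)*3^(1/4)*y/2))*exp(sqrt(2)*3^(1/4)*y/2)


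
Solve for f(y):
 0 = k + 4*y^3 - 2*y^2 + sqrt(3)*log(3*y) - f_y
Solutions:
 f(y) = C1 + k*y + y^4 - 2*y^3/3 + sqrt(3)*y*log(y) - sqrt(3)*y + sqrt(3)*y*log(3)


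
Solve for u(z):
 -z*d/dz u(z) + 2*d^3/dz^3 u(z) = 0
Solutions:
 u(z) = C1 + Integral(C2*airyai(2^(2/3)*z/2) + C3*airybi(2^(2/3)*z/2), z)


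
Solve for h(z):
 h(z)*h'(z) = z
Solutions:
 h(z) = -sqrt(C1 + z^2)
 h(z) = sqrt(C1 + z^2)


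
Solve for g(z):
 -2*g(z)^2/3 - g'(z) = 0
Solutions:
 g(z) = 3/(C1 + 2*z)


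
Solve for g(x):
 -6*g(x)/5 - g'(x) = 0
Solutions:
 g(x) = C1*exp(-6*x/5)


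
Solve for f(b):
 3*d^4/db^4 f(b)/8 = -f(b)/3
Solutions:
 f(b) = (C1*sin(2^(1/4)*sqrt(3)*b/3) + C2*cos(2^(1/4)*sqrt(3)*b/3))*exp(-2^(1/4)*sqrt(3)*b/3) + (C3*sin(2^(1/4)*sqrt(3)*b/3) + C4*cos(2^(1/4)*sqrt(3)*b/3))*exp(2^(1/4)*sqrt(3)*b/3)


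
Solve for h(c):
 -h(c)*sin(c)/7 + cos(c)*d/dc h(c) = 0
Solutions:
 h(c) = C1/cos(c)^(1/7)


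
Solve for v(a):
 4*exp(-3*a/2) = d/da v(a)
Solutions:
 v(a) = C1 - 8*exp(-3*a/2)/3


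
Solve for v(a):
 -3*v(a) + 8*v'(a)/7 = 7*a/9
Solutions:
 v(a) = C1*exp(21*a/8) - 7*a/27 - 8/81


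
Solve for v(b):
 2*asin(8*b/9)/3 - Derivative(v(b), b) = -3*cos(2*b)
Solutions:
 v(b) = C1 + 2*b*asin(8*b/9)/3 + sqrt(81 - 64*b^2)/12 + 3*sin(2*b)/2


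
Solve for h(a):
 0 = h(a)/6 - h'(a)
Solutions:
 h(a) = C1*exp(a/6)


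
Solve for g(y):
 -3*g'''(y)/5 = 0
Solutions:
 g(y) = C1 + C2*y + C3*y^2


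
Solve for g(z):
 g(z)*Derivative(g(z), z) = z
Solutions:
 g(z) = -sqrt(C1 + z^2)
 g(z) = sqrt(C1 + z^2)


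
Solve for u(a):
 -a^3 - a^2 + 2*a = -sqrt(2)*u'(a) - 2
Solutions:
 u(a) = C1 + sqrt(2)*a^4/8 + sqrt(2)*a^3/6 - sqrt(2)*a^2/2 - sqrt(2)*a


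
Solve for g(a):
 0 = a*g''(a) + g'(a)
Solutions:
 g(a) = C1 + C2*log(a)


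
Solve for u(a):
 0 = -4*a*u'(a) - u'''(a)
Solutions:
 u(a) = C1 + Integral(C2*airyai(-2^(2/3)*a) + C3*airybi(-2^(2/3)*a), a)


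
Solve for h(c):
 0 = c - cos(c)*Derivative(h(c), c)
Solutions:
 h(c) = C1 + Integral(c/cos(c), c)


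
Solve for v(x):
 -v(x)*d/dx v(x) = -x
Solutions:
 v(x) = -sqrt(C1 + x^2)
 v(x) = sqrt(C1 + x^2)


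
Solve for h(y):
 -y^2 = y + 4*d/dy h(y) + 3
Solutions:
 h(y) = C1 - y^3/12 - y^2/8 - 3*y/4


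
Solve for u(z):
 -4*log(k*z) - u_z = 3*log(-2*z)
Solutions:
 u(z) = C1 + z*(-4*log(-k) - 3*log(2) + 7) - 7*z*log(-z)


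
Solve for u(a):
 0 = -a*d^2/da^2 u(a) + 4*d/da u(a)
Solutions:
 u(a) = C1 + C2*a^5


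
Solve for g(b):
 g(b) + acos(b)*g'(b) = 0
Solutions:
 g(b) = C1*exp(-Integral(1/acos(b), b))


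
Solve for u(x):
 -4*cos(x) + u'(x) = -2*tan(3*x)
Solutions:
 u(x) = C1 + 2*log(cos(3*x))/3 + 4*sin(x)


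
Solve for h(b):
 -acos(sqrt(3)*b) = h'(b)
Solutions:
 h(b) = C1 - b*acos(sqrt(3)*b) + sqrt(3)*sqrt(1 - 3*b^2)/3


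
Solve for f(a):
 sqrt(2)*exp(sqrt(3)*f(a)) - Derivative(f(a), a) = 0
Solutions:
 f(a) = sqrt(3)*(2*log(-1/(C1 + sqrt(2)*a)) - log(3))/6


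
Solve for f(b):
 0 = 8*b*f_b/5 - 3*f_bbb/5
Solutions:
 f(b) = C1 + Integral(C2*airyai(2*3^(2/3)*b/3) + C3*airybi(2*3^(2/3)*b/3), b)


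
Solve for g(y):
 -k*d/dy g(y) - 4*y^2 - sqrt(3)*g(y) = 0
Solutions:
 g(y) = C1*exp(-sqrt(3)*y/k) - 8*sqrt(3)*k^2/9 + 8*k*y/3 - 4*sqrt(3)*y^2/3


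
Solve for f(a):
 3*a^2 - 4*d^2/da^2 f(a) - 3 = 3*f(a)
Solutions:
 f(a) = C1*sin(sqrt(3)*a/2) + C2*cos(sqrt(3)*a/2) + a^2 - 11/3


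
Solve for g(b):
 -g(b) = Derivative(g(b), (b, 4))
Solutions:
 g(b) = (C1*sin(sqrt(2)*b/2) + C2*cos(sqrt(2)*b/2))*exp(-sqrt(2)*b/2) + (C3*sin(sqrt(2)*b/2) + C4*cos(sqrt(2)*b/2))*exp(sqrt(2)*b/2)


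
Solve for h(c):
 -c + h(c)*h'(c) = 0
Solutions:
 h(c) = -sqrt(C1 + c^2)
 h(c) = sqrt(C1 + c^2)


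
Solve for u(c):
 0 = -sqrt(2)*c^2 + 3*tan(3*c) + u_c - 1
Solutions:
 u(c) = C1 + sqrt(2)*c^3/3 + c + log(cos(3*c))


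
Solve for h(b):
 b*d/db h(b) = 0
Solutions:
 h(b) = C1


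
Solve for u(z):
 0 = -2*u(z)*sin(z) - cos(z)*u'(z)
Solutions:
 u(z) = C1*cos(z)^2


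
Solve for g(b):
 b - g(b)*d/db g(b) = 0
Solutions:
 g(b) = -sqrt(C1 + b^2)
 g(b) = sqrt(C1 + b^2)


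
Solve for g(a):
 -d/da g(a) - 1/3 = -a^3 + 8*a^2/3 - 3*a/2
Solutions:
 g(a) = C1 + a^4/4 - 8*a^3/9 + 3*a^2/4 - a/3


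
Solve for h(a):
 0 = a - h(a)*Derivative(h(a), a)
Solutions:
 h(a) = -sqrt(C1 + a^2)
 h(a) = sqrt(C1 + a^2)


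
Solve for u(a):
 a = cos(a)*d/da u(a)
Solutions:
 u(a) = C1 + Integral(a/cos(a), a)


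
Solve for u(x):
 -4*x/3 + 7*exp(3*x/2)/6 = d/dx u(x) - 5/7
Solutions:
 u(x) = C1 - 2*x^2/3 + 5*x/7 + 7*exp(3*x/2)/9


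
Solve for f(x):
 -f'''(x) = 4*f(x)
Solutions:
 f(x) = C3*exp(-2^(2/3)*x) + (C1*sin(2^(2/3)*sqrt(3)*x/2) + C2*cos(2^(2/3)*sqrt(3)*x/2))*exp(2^(2/3)*x/2)


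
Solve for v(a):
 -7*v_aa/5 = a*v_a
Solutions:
 v(a) = C1 + C2*erf(sqrt(70)*a/14)


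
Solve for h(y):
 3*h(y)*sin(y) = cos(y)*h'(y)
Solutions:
 h(y) = C1/cos(y)^3


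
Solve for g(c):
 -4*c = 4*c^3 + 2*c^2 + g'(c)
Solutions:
 g(c) = C1 - c^4 - 2*c^3/3 - 2*c^2


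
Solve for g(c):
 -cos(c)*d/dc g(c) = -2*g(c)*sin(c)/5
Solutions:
 g(c) = C1/cos(c)^(2/5)


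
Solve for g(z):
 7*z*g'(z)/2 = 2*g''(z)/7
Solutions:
 g(z) = C1 + C2*erfi(7*sqrt(2)*z/4)


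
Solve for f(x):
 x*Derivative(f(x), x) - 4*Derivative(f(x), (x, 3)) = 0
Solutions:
 f(x) = C1 + Integral(C2*airyai(2^(1/3)*x/2) + C3*airybi(2^(1/3)*x/2), x)


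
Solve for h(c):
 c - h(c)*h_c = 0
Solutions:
 h(c) = -sqrt(C1 + c^2)
 h(c) = sqrt(C1 + c^2)


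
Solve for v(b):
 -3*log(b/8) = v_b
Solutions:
 v(b) = C1 - 3*b*log(b) + 3*b + b*log(512)


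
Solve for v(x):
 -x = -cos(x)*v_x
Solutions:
 v(x) = C1 + Integral(x/cos(x), x)


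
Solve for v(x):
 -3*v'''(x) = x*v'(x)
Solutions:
 v(x) = C1 + Integral(C2*airyai(-3^(2/3)*x/3) + C3*airybi(-3^(2/3)*x/3), x)


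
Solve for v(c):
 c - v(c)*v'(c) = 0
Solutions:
 v(c) = -sqrt(C1 + c^2)
 v(c) = sqrt(C1 + c^2)


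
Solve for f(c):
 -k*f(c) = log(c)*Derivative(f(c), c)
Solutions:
 f(c) = C1*exp(-k*li(c))


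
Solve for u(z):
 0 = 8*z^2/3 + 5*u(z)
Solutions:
 u(z) = -8*z^2/15


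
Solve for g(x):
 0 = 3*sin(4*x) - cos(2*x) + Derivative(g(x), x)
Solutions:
 g(x) = C1 + sin(2*x)/2 + 3*cos(4*x)/4


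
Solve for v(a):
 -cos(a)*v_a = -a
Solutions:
 v(a) = C1 + Integral(a/cos(a), a)


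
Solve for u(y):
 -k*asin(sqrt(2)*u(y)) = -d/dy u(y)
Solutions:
 Integral(1/asin(sqrt(2)*_y), (_y, u(y))) = C1 + k*y


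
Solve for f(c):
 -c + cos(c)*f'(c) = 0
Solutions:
 f(c) = C1 + Integral(c/cos(c), c)


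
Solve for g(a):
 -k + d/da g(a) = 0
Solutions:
 g(a) = C1 + a*k


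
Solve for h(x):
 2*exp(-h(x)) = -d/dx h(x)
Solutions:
 h(x) = log(C1 - 2*x)


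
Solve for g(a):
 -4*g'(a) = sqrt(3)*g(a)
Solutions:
 g(a) = C1*exp(-sqrt(3)*a/4)


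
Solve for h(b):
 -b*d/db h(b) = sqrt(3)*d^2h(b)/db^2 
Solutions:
 h(b) = C1 + C2*erf(sqrt(2)*3^(3/4)*b/6)


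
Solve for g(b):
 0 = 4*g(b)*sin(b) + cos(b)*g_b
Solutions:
 g(b) = C1*cos(b)^4


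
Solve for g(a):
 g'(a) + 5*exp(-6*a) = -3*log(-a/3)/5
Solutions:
 g(a) = C1 - 3*a*log(-a)/5 + 3*a*(1 + log(3))/5 + 5*exp(-6*a)/6


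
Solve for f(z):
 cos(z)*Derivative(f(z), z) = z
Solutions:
 f(z) = C1 + Integral(z/cos(z), z)


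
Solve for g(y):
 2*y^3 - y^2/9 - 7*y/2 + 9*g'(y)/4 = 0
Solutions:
 g(y) = C1 - 2*y^4/9 + 4*y^3/243 + 7*y^2/9


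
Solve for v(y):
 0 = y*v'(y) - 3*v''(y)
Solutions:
 v(y) = C1 + C2*erfi(sqrt(6)*y/6)


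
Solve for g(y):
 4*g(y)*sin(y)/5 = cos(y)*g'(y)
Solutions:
 g(y) = C1/cos(y)^(4/5)


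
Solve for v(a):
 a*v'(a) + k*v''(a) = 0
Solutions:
 v(a) = C1 + C2*sqrt(k)*erf(sqrt(2)*a*sqrt(1/k)/2)


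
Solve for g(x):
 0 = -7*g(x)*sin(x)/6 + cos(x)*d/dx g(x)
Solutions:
 g(x) = C1/cos(x)^(7/6)


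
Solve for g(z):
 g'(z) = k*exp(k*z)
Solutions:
 g(z) = C1 + exp(k*z)


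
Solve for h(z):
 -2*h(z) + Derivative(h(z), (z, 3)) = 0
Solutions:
 h(z) = C3*exp(2^(1/3)*z) + (C1*sin(2^(1/3)*sqrt(3)*z/2) + C2*cos(2^(1/3)*sqrt(3)*z/2))*exp(-2^(1/3)*z/2)


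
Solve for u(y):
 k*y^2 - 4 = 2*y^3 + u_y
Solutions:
 u(y) = C1 + k*y^3/3 - y^4/2 - 4*y


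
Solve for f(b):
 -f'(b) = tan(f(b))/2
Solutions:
 f(b) = pi - asin(C1*exp(-b/2))
 f(b) = asin(C1*exp(-b/2))


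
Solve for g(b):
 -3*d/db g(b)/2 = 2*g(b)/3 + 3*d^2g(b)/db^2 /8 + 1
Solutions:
 g(b) = C1*exp(2*b*(-1 + sqrt(5)/3)) + C2*exp(-2*b*(sqrt(5)/3 + 1)) - 3/2


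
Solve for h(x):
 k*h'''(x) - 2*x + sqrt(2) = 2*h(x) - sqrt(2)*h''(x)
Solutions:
 h(x) = C1*exp(-x*((sqrt(((-27 + 2*sqrt(2)/k^2)^2 - 8/k^4)/k^2) - 27/k + 2*sqrt(2)/k^3)^(1/3) + sqrt(2)/k + 2/(k^2*(sqrt(((-27 + 2*sqrt(2)/k^2)^2 - 8/k^4)/k^2) - 27/k + 2*sqrt(2)/k^3)^(1/3)))/3) + C2*exp(x*((sqrt(((-27 + 2*sqrt(2)/k^2)^2 - 8/k^4)/k^2) - 27/k + 2*sqrt(2)/k^3)^(1/3) - sqrt(3)*I*(sqrt(((-27 + 2*sqrt(2)/k^2)^2 - 8/k^4)/k^2) - 27/k + 2*sqrt(2)/k^3)^(1/3) - 2*sqrt(2)/k - 8/(k^2*(-1 + sqrt(3)*I)*(sqrt(((-27 + 2*sqrt(2)/k^2)^2 - 8/k^4)/k^2) - 27/k + 2*sqrt(2)/k^3)^(1/3)))/6) + C3*exp(x*((sqrt(((-27 + 2*sqrt(2)/k^2)^2 - 8/k^4)/k^2) - 27/k + 2*sqrt(2)/k^3)^(1/3) + sqrt(3)*I*(sqrt(((-27 + 2*sqrt(2)/k^2)^2 - 8/k^4)/k^2) - 27/k + 2*sqrt(2)/k^3)^(1/3) - 2*sqrt(2)/k + 8/(k^2*(1 + sqrt(3)*I)*(sqrt(((-27 + 2*sqrt(2)/k^2)^2 - 8/k^4)/k^2) - 27/k + 2*sqrt(2)/k^3)^(1/3)))/6) - x + sqrt(2)/2


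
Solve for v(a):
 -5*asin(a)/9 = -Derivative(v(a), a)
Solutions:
 v(a) = C1 + 5*a*asin(a)/9 + 5*sqrt(1 - a^2)/9


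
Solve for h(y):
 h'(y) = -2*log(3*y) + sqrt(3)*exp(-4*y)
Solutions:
 h(y) = C1 - 2*y*log(y) + 2*y*(1 - log(3)) - sqrt(3)*exp(-4*y)/4


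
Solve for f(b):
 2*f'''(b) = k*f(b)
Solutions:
 f(b) = C1*exp(2^(2/3)*b*k^(1/3)/2) + C2*exp(2^(2/3)*b*k^(1/3)*(-1 + sqrt(3)*I)/4) + C3*exp(-2^(2/3)*b*k^(1/3)*(1 + sqrt(3)*I)/4)


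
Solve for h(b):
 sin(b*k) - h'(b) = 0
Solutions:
 h(b) = C1 - cos(b*k)/k


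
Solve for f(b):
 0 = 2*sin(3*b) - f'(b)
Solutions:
 f(b) = C1 - 2*cos(3*b)/3


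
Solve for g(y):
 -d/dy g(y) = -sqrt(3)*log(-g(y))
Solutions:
 -li(-g(y)) = C1 + sqrt(3)*y


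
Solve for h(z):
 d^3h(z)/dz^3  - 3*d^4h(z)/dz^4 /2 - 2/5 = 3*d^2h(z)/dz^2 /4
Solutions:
 h(z) = C1 + C2*z - 4*z^2/15 + (C3*sin(sqrt(14)*z/6) + C4*cos(sqrt(14)*z/6))*exp(z/3)


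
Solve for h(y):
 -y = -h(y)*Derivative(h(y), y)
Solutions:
 h(y) = -sqrt(C1 + y^2)
 h(y) = sqrt(C1 + y^2)


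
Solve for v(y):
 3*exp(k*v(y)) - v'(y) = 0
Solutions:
 v(y) = Piecewise((log(-1/(C1*k + 3*k*y))/k, Ne(k, 0)), (nan, True))
 v(y) = Piecewise((C1 + 3*y, Eq(k, 0)), (nan, True))


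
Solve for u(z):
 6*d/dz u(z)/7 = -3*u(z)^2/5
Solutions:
 u(z) = 10/(C1 + 7*z)


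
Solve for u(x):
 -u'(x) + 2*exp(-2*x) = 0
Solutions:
 u(x) = C1 - exp(-2*x)


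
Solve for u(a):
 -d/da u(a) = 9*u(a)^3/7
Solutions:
 u(a) = -sqrt(14)*sqrt(-1/(C1 - 9*a))/2
 u(a) = sqrt(14)*sqrt(-1/(C1 - 9*a))/2


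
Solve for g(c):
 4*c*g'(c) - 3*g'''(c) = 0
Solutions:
 g(c) = C1 + Integral(C2*airyai(6^(2/3)*c/3) + C3*airybi(6^(2/3)*c/3), c)


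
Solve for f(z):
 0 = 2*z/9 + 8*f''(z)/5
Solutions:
 f(z) = C1 + C2*z - 5*z^3/216


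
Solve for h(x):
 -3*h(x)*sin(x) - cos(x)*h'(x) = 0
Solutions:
 h(x) = C1*cos(x)^3


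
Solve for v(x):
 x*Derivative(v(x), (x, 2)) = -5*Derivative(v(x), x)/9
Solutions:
 v(x) = C1 + C2*x^(4/9)


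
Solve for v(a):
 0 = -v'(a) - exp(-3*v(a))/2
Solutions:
 v(a) = log(C1 - 3*a/2)/3
 v(a) = log((-1 - sqrt(3)*I)*(C1 - 3*a/2)^(1/3)/2)
 v(a) = log((-1 + sqrt(3)*I)*(C1 - 3*a/2)^(1/3)/2)


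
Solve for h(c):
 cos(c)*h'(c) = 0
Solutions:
 h(c) = C1


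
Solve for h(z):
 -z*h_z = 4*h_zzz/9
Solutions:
 h(z) = C1 + Integral(C2*airyai(-2^(1/3)*3^(2/3)*z/2) + C3*airybi(-2^(1/3)*3^(2/3)*z/2), z)


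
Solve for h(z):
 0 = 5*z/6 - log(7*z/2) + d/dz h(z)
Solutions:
 h(z) = C1 - 5*z^2/12 + z*log(z) - z + z*log(7/2)


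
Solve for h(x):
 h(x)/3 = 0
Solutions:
 h(x) = 0


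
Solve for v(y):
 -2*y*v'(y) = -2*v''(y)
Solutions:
 v(y) = C1 + C2*erfi(sqrt(2)*y/2)


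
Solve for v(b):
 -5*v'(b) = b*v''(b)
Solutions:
 v(b) = C1 + C2/b^4


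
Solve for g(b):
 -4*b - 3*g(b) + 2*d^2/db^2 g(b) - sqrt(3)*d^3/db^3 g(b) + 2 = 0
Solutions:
 g(b) = C1*exp(b*(8*18^(1/3)/(27*sqrt(211) + 227*sqrt(3))^(1/3) + 8*sqrt(3) + 12^(1/3)*(27*sqrt(211) + 227*sqrt(3))^(1/3))/36)*sin(2^(1/3)*3^(1/6)*b*(-2^(1/3)*3^(2/3)*(27*sqrt(211) + 227*sqrt(3))^(1/3) + 24/(27*sqrt(211) + 227*sqrt(3))^(1/3))/36) + C2*exp(b*(8*18^(1/3)/(27*sqrt(211) + 227*sqrt(3))^(1/3) + 8*sqrt(3) + 12^(1/3)*(27*sqrt(211) + 227*sqrt(3))^(1/3))/36)*cos(2^(1/3)*3^(1/6)*b*(-2^(1/3)*3^(2/3)*(27*sqrt(211) + 227*sqrt(3))^(1/3) + 24/(27*sqrt(211) + 227*sqrt(3))^(1/3))/36) + C3*exp(b*(-12^(1/3)*(27*sqrt(211) + 227*sqrt(3))^(1/3) - 8*18^(1/3)/(27*sqrt(211) + 227*sqrt(3))^(1/3) + 4*sqrt(3))/18) - 4*b/3 + 2/3


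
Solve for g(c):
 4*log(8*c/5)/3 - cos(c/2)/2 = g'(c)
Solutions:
 g(c) = C1 + 4*c*log(c)/3 - 4*c*log(5)/3 - 4*c/3 + 4*c*log(2) - sin(c/2)


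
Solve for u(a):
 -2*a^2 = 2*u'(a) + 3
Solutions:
 u(a) = C1 - a^3/3 - 3*a/2


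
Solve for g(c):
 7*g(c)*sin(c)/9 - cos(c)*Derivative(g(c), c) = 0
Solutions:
 g(c) = C1/cos(c)^(7/9)


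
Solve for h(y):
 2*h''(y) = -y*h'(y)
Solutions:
 h(y) = C1 + C2*erf(y/2)


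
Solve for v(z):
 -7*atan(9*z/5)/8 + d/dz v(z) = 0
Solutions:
 v(z) = C1 + 7*z*atan(9*z/5)/8 - 35*log(81*z^2 + 25)/144


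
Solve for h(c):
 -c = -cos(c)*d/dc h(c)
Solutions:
 h(c) = C1 + Integral(c/cos(c), c)


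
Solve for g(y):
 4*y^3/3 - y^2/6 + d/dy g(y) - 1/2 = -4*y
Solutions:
 g(y) = C1 - y^4/3 + y^3/18 - 2*y^2 + y/2


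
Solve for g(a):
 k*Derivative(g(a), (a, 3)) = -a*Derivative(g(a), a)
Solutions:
 g(a) = C1 + Integral(C2*airyai(a*(-1/k)^(1/3)) + C3*airybi(a*(-1/k)^(1/3)), a)


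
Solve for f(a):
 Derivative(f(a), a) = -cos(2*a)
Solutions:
 f(a) = C1 - sin(2*a)/2


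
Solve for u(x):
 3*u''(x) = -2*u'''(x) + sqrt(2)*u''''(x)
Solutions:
 u(x) = C1 + C2*x + C3*exp(sqrt(2)*x*(1 - sqrt(1 + 3*sqrt(2)))/2) + C4*exp(sqrt(2)*x*(1 + sqrt(1 + 3*sqrt(2)))/2)


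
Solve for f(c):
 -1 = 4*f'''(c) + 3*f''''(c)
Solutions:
 f(c) = C1 + C2*c + C3*c^2 + C4*exp(-4*c/3) - c^3/24


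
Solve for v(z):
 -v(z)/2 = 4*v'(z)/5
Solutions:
 v(z) = C1*exp(-5*z/8)
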